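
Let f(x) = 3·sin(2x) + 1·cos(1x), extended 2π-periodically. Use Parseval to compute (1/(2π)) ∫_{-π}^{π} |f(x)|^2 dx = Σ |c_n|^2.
Σ |c_n|^2 = 5

Expand |f|^2 and use orthogonality of {sin(nx), cos(mx)} on [-π, π]:
  ∫_{-π}^{π} sin(nx)^2 dx = π, ∫ cos(mx)^2 dx = π, and cross terms integrate to 0.
So ∫_{-π}^{π} f(x)^2 dx = 3^2 · π + 1^2 · π = (9 + 1)π.
Divide by 2π: (9 + 1)/2 = 5.
By Parseval, this equals Σ |c_n|^2.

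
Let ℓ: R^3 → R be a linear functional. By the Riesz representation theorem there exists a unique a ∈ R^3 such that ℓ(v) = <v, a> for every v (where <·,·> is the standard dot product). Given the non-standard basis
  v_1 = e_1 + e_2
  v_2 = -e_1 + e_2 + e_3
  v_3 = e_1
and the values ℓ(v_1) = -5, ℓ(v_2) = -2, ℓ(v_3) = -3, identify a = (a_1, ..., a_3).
a = (-3, -2, -3)

Write a = (a_1, ..., a_3) in the standard basis. For each basis vector v_i, ℓ(v_i) = <v_i, a> is a linear equation in the a_j's. Collect the n equations into a matrix system V a = ℓ, where row i of V is v_i (expressed in the standard basis). Since V is invertible (lower-triangular with 1s on the diagonal, up to permutation), solve by back-substitution:
  V =
[[1, 1, 0],
 [-1, 1, 1],
 [1, 0, 0]]
  V a = (-5, -2, -3)
Solving gives a = (-3, -2, -3).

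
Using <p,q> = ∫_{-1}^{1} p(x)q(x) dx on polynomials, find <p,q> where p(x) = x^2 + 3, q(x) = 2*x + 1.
<p,q> = 20/3

Expand the product: p(x)·q(x) = 2*x^3 + x^2 + 6*x + 3.
∫_{-1}^{1} of each monomial x^k gives [2/(k+1) if k even, 0 if k odd]. Integrating term-by-term (or equivalently evaluating the antiderivative F(x) = x^4/2 + x^3/3 + 3*x^2 + 3*x at the endpoints):
  F(1) − F(−1) = 41/6 − (1/6) = 20/3.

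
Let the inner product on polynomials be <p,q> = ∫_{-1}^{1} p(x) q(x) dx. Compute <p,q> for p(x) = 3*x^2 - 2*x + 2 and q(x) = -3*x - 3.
<p,q> = -14

Expand the product: p(x)·q(x) = -9*x^3 - 3*x^2 - 6.
∫_{-1}^{1} of each monomial x^k gives [2/(k+1) if k even, 0 if k odd]. Integrating term-by-term (or equivalently evaluating the antiderivative F(x) = -9*x^4/4 - x^3 - 6*x at the endpoints):
  F(1) − F(−1) = -37/4 − (19/4) = -14.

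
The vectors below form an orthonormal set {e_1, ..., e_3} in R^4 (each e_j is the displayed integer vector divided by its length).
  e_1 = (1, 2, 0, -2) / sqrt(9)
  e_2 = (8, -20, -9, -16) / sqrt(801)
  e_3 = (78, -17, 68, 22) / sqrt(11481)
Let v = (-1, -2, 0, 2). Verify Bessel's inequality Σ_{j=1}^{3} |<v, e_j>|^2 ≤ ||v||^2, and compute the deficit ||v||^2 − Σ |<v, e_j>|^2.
Σ |<v, e_j>|^2 = 9; ||v||^2 = 9; deficit = 0

Write each e_j = u_j / sqrt(<u_j, u_j>) where u_j is the displayed integer vector. Then <v, e_j> = <v, u_j> / sqrt(<u_j, u_j>), so |<v, e_j>|^2 = <v, u_j>^2 / <u_j, u_j>.
Coefficients: <v, e_1> = -9/sqrt(9), <v, e_2> = 0/sqrt(801), <v, e_3> = 0/sqrt(11481).
Square and sum: Σ |<v, e_j>|^2 = 9.
Compute ||v||^2 = v·v = 9.
Deficit = 9 − 9 = 0 ≥ 0, confirming Bessel's inequality. (The deficit equals ||v − Σ <v,e_j> e_j||^2, the squared distance from v to span{e_j}.)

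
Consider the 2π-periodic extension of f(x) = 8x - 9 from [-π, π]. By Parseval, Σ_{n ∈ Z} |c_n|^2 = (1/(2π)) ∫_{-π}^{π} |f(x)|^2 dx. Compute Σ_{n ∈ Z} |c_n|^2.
Σ |c_n|^2 = 64π^2/3 + 81

Expand and integrate term by term over [-π, π]:
  ∫ (8x)^2 dx = 64·(2π^3/3); ∫ 2·8·(-9)·x dx = 0 (odd integrand); ∫ (-9)^2 dx = 81·2π.
So (1/(2π)) ∫_{-π}^{π} (8x - 9)^2 dx = 64π^2/3 + 81 = 64π^2/3 + 81.
Parseval ⇒ Σ |c_n|^2 = 64π^2/3 + 81.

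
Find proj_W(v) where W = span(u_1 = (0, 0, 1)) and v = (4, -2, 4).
proj_W(v) = (0, 0, 4)

Set up U = [u_1 | ... | u_1] ∈ R^(3×1). The projector onto W = col(U) is P = U (U^T U)^(-1) U^T.
Compute U^T U =
  [1],
and U^T v = (4).
Solve U^T U · c = U^T v for the coefficients: c = (4). The projection is proj_W(v) = U c.
Check: (v - proj_W(v)) · u_1 = 0  (should be 0).
Result: proj_W(v) = (0, 0, 4).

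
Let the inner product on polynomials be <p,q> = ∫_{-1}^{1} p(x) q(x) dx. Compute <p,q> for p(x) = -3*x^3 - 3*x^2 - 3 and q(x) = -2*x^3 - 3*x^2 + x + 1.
<p,q> = 74/35

Expand the product: p(x)·q(x) = 6*x^6 + 15*x^5 + 6*x^4 + 6*x^2 - 3*x - 3.
∫_{-1}^{1} of each monomial x^k gives [2/(k+1) if k even, 0 if k odd]. Integrating term-by-term (or equivalently evaluating the antiderivative F(x) = 6*x^7/7 + 5*x^6/2 + 6*x^5/5 + 2*x^3 - 3*x^2/2 - 3*x at the endpoints):
  F(1) − F(−1) = 72/35 − (-2/35) = 74/35.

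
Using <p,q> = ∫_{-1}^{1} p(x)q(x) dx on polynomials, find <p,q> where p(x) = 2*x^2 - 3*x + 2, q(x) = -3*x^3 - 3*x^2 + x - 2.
<p,q> = -232/15

Expand the product: p(x)·q(x) = -6*x^5 + 3*x^4 + 5*x^3 - 13*x^2 + 8*x - 4.
∫_{-1}^{1} of each monomial x^k gives [2/(k+1) if k even, 0 if k odd]. Integrating term-by-term (or equivalently evaluating the antiderivative F(x) = -x^6 + 3*x^5/5 + 5*x^4/4 - 13*x^3/3 + 4*x^2 - 4*x at the endpoints):
  F(1) − F(−1) = -209/60 − (719/60) = -232/15.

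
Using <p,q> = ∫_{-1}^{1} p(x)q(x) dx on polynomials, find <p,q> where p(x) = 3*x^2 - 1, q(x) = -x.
<p,q> = 0

Expand the product: p(x)·q(x) = -3*x^3 + x.
∫_{-1}^{1} of each monomial x^k gives [2/(k+1) if k even, 0 if k odd]. Integrating term-by-term (or equivalently evaluating the antiderivative F(x) = -3*x^4/4 + x^2/2 at the endpoints):
  F(1) − F(−1) = -1/4 − (-1/4) = 0.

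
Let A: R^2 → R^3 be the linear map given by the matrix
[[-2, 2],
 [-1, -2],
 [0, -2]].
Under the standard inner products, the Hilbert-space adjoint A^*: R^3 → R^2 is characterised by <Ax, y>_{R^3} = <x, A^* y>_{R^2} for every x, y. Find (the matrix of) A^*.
A^* = A^T =
[[-2, -1, 0],
 [2, -2, -2]]

For real matrices with standard dot products, the defining identity <Ax, y> = <x, A^* y> gives (Ax)^T y = x^T (A^*) y, i.e. x^T A^T y = x^T (A^*) y. Since this holds for all x, y, we must have A^* = A^T. Therefore
A^* =
[[-2, -1, 0],
 [2, -2, -2]].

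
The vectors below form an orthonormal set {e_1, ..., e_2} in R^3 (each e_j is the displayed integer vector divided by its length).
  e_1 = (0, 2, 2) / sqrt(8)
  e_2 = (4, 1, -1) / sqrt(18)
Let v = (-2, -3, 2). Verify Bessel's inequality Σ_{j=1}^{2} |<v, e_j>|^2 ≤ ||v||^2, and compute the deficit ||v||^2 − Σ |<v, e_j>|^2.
Σ |<v, e_j>|^2 = 89/9; ||v||^2 = 17; deficit = 64/9

Write each e_j = u_j / sqrt(<u_j, u_j>) where u_j is the displayed integer vector. Then <v, e_j> = <v, u_j> / sqrt(<u_j, u_j>), so |<v, e_j>|^2 = <v, u_j>^2 / <u_j, u_j>.
Coefficients: <v, e_1> = -2/sqrt(8), <v, e_2> = -13/sqrt(18).
Square and sum: Σ |<v, e_j>|^2 = 89/9.
Compute ||v||^2 = v·v = 17.
Deficit = 17 − 89/9 = 64/9 ≥ 0, confirming Bessel's inequality. (The deficit equals ||v − Σ <v,e_j> e_j||^2, the squared distance from v to span{e_j}.)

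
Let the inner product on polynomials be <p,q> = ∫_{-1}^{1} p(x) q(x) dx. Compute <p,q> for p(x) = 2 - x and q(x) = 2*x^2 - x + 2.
<p,q> = 34/3

Expand the product: p(x)·q(x) = -2*x^3 + 5*x^2 - 4*x + 4.
∫_{-1}^{1} of each monomial x^k gives [2/(k+1) if k even, 0 if k odd]. Integrating term-by-term (or equivalently evaluating the antiderivative F(x) = -x^4/2 + 5*x^3/3 - 2*x^2 + 4*x at the endpoints):
  F(1) − F(−1) = 19/6 − (-49/6) = 34/3.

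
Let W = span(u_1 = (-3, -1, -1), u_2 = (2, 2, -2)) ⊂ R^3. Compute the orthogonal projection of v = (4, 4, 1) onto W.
proj_W(v) = (29/6, 7/3, 1/6)

Set up U = [u_1 | ... | u_2] ∈ R^(3×2). The projector onto W = col(U) is P = U (U^T U)^(-1) U^T.
Compute U^T U =
  [11, -6]
  [-6, 12],
and U^T v = (-17, 14).
Solve U^T U · c = U^T v for the coefficients: c = (-5/4, 13/24). The projection is proj_W(v) = U c.
Check: (v - proj_W(v)) · u_1 = 0  (should be 0).
Check: (v - proj_W(v)) · u_2 = 0  (should be 0).
Result: proj_W(v) = (29/6, 7/3, 1/6).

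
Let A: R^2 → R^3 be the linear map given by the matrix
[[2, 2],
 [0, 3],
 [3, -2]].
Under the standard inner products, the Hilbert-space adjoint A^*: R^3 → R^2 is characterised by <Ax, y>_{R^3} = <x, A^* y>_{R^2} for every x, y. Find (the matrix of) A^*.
A^* = A^T =
[[2, 0, 3],
 [2, 3, -2]]

For real matrices with standard dot products, the defining identity <Ax, y> = <x, A^* y> gives (Ax)^T y = x^T (A^*) y, i.e. x^T A^T y = x^T (A^*) y. Since this holds for all x, y, we must have A^* = A^T. Therefore
A^* =
[[2, 0, 3],
 [2, 3, -2]].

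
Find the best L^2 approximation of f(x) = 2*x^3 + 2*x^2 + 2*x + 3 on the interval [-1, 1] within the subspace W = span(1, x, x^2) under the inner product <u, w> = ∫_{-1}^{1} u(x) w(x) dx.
g(x) = 2*x^2 + 16*x/5 + 3

The best approximation g ∈ W is the orthogonal projection of f onto W. Writing g = a_0 + a_1 x + a_2 x^2, the coefficients solve the normal equations G · a = b where
  G_{ij} = <φ_i, φ_j> and b_i = <f, φ_i>, with φ_0 = 1, φ_1 = x, φ_2 = x^2.
G =
  [2, 0, 2/3]
  [0, 2/3, 0]
  [2/3, 0, 2/5],
b = (22/3, 32/15, 14/5).
Solving gives a_0 = 3, a_1 = 16/5, a_2 = 2, so
  g(x) = 2*x^2 + 16*x/5 + 3.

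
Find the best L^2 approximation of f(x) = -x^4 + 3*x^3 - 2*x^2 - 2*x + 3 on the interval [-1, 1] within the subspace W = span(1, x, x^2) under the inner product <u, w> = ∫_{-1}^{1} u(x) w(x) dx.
g(x) = -20*x^2/7 - x/5 + 108/35

The best approximation g ∈ W is the orthogonal projection of f onto W. Writing g = a_0 + a_1 x + a_2 x^2, the coefficients solve the normal equations G · a = b where
  G_{ij} = <φ_i, φ_j> and b_i = <f, φ_i>, with φ_0 = 1, φ_1 = x, φ_2 = x^2.
G =
  [2, 0, 2/3]
  [0, 2/3, 0]
  [2/3, 0, 2/5],
b = (64/15, -2/15, 32/35).
Solving gives a_0 = 108/35, a_1 = -1/5, a_2 = -20/7, so
  g(x) = -20*x^2/7 - x/5 + 108/35.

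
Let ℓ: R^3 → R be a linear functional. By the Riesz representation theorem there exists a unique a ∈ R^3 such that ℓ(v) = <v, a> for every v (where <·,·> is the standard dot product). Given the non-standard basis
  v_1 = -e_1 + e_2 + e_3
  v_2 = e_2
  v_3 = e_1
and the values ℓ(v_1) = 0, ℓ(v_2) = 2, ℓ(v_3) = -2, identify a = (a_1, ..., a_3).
a = (-2, 2, -4)

Write a = (a_1, ..., a_3) in the standard basis. For each basis vector v_i, ℓ(v_i) = <v_i, a> is a linear equation in the a_j's. Collect the n equations into a matrix system V a = ℓ, where row i of V is v_i (expressed in the standard basis). Since V is invertible (lower-triangular with 1s on the diagonal, up to permutation), solve by back-substitution:
  V =
[[-1, 1, 1],
 [0, 1, 0],
 [1, 0, 0]]
  V a = (0, 2, -2)
Solving gives a = (-2, 2, -4).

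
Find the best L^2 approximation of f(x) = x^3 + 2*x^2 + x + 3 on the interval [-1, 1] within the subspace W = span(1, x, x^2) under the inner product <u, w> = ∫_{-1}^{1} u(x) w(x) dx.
g(x) = 2*x^2 + 8*x/5 + 3

The best approximation g ∈ W is the orthogonal projection of f onto W. Writing g = a_0 + a_1 x + a_2 x^2, the coefficients solve the normal equations G · a = b where
  G_{ij} = <φ_i, φ_j> and b_i = <f, φ_i>, with φ_0 = 1, φ_1 = x, φ_2 = x^2.
G =
  [2, 0, 2/3]
  [0, 2/3, 0]
  [2/3, 0, 2/5],
b = (22/3, 16/15, 14/5).
Solving gives a_0 = 3, a_1 = 8/5, a_2 = 2, so
  g(x) = 2*x^2 + 8*x/5 + 3.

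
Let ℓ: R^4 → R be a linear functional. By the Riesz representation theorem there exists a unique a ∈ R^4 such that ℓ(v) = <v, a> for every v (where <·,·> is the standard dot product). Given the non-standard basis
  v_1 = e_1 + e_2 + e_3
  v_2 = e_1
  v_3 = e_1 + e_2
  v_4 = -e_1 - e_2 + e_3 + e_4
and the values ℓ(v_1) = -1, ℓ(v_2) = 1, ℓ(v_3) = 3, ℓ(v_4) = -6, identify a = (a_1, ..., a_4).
a = (1, 2, -4, 1)

Write a = (a_1, ..., a_4) in the standard basis. For each basis vector v_i, ℓ(v_i) = <v_i, a> is a linear equation in the a_j's. Collect the n equations into a matrix system V a = ℓ, where row i of V is v_i (expressed in the standard basis). Since V is invertible (lower-triangular with 1s on the diagonal, up to permutation), solve by back-substitution:
  V =
[[1, 1, 1, 0],
 [1, 0, 0, 0],
 [1, 1, 0, 0],
 [-1, -1, 1, 1]]
  V a = (-1, 1, 3, -6)
Solving gives a = (1, 2, -4, 1).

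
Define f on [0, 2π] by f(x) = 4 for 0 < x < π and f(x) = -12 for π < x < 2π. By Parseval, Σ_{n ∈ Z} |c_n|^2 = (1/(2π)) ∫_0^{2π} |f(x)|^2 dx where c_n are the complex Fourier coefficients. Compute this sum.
Σ |c_n|^2 = 80

Parseval equates the L^2 energy of f (normalised by 1/(2π)) with the ℓ^2 sum of its Fourier coefficients: (1/(2π)) ∫_0^{2π} |f|^2 = Σ |c_n|^2.
Compute the left side: (1/(2π)) [∫_0^π 4^2 dx + ∫_π^{2π} (-12)^2 dx] = (1/(2π)) · (16π + 144π) = (16 + 144)/2 = 80.
So Σ_{n ∈ Z} |c_n|^2 = 80.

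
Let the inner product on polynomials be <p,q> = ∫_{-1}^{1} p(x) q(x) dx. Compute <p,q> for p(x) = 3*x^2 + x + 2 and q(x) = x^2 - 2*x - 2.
<p,q> = -54/5

Expand the product: p(x)·q(x) = 3*x^4 - 5*x^3 - 6*x^2 - 6*x - 4.
∫_{-1}^{1} of each monomial x^k gives [2/(k+1) if k even, 0 if k odd]. Integrating term-by-term (or equivalently evaluating the antiderivative F(x) = 3*x^5/5 - 5*x^4/4 - 2*x^3 - 3*x^2 - 4*x at the endpoints):
  F(1) − F(−1) = -193/20 − (23/20) = -54/5.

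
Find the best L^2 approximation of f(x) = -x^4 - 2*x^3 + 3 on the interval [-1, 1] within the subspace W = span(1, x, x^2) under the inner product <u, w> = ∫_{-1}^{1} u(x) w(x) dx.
g(x) = -6*x^2/7 - 6*x/5 + 108/35

The best approximation g ∈ W is the orthogonal projection of f onto W. Writing g = a_0 + a_1 x + a_2 x^2, the coefficients solve the normal equations G · a = b where
  G_{ij} = <φ_i, φ_j> and b_i = <f, φ_i>, with φ_0 = 1, φ_1 = x, φ_2 = x^2.
G =
  [2, 0, 2/3]
  [0, 2/3, 0]
  [2/3, 0, 2/5],
b = (28/5, -4/5, 12/7).
Solving gives a_0 = 108/35, a_1 = -6/5, a_2 = -6/7, so
  g(x) = -6*x^2/7 - 6*x/5 + 108/35.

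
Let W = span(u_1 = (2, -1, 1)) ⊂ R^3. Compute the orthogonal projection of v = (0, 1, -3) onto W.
proj_W(v) = (-4/3, 2/3, -2/3)

Set up U = [u_1 | ... | u_1] ∈ R^(3×1). The projector onto W = col(U) is P = U (U^T U)^(-1) U^T.
Compute U^T U =
  [6],
and U^T v = (-4).
Solve U^T U · c = U^T v for the coefficients: c = (-2/3). The projection is proj_W(v) = U c.
Check: (v - proj_W(v)) · u_1 = 0  (should be 0).
Result: proj_W(v) = (-4/3, 2/3, -2/3).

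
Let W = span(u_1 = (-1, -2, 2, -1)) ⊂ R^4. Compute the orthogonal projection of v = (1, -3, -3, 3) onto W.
proj_W(v) = (2/5, 4/5, -4/5, 2/5)

Set up U = [u_1 | ... | u_1] ∈ R^(4×1). The projector onto W = col(U) is P = U (U^T U)^(-1) U^T.
Compute U^T U =
  [10],
and U^T v = (-4).
Solve U^T U · c = U^T v for the coefficients: c = (-2/5). The projection is proj_W(v) = U c.
Check: (v - proj_W(v)) · u_1 = 0  (should be 0).
Result: proj_W(v) = (2/5, 4/5, -4/5, 2/5).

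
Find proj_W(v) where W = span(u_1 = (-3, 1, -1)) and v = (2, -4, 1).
proj_W(v) = (3, -1, 1)

Set up U = [u_1 | ... | u_1] ∈ R^(3×1). The projector onto W = col(U) is P = U (U^T U)^(-1) U^T.
Compute U^T U =
  [11],
and U^T v = (-11).
Solve U^T U · c = U^T v for the coefficients: c = (-1). The projection is proj_W(v) = U c.
Check: (v - proj_W(v)) · u_1 = 0  (should be 0).
Result: proj_W(v) = (3, -1, 1).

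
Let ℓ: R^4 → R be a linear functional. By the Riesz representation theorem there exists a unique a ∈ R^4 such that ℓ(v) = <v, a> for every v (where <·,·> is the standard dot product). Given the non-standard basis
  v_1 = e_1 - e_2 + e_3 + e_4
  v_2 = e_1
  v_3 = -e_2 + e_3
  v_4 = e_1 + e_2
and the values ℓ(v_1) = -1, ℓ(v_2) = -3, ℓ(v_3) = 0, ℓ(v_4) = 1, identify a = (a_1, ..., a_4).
a = (-3, 4, 4, 2)

Write a = (a_1, ..., a_4) in the standard basis. For each basis vector v_i, ℓ(v_i) = <v_i, a> is a linear equation in the a_j's. Collect the n equations into a matrix system V a = ℓ, where row i of V is v_i (expressed in the standard basis). Since V is invertible (lower-triangular with 1s on the diagonal, up to permutation), solve by back-substitution:
  V =
[[1, -1, 1, 1],
 [1, 0, 0, 0],
 [0, -1, 1, 0],
 [1, 1, 0, 0]]
  V a = (-1, -3, 0, 1)
Solving gives a = (-3, 4, 4, 2).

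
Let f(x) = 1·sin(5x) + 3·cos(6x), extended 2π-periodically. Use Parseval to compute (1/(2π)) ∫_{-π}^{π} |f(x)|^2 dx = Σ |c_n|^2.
Σ |c_n|^2 = 5

Expand |f|^2 and use orthogonality of {sin(nx), cos(mx)} on [-π, π]:
  ∫_{-π}^{π} sin(nx)^2 dx = π, ∫ cos(mx)^2 dx = π, and cross terms integrate to 0.
So ∫_{-π}^{π} f(x)^2 dx = 1^2 · π + 3^2 · π = (1 + 9)π.
Divide by 2π: (1 + 9)/2 = 5.
By Parseval, this equals Σ |c_n|^2.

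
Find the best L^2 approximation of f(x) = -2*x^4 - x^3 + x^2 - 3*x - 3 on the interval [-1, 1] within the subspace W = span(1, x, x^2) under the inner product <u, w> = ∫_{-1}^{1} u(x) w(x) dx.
g(x) = -5*x^2/7 - 18*x/5 - 99/35

The best approximation g ∈ W is the orthogonal projection of f onto W. Writing g = a_0 + a_1 x + a_2 x^2, the coefficients solve the normal equations G · a = b where
  G_{ij} = <φ_i, φ_j> and b_i = <f, φ_i>, with φ_0 = 1, φ_1 = x, φ_2 = x^2.
G =
  [2, 0, 2/3]
  [0, 2/3, 0]
  [2/3, 0, 2/5],
b = (-92/15, -12/5, -76/35).
Solving gives a_0 = -99/35, a_1 = -18/5, a_2 = -5/7, so
  g(x) = -5*x^2/7 - 18*x/5 - 99/35.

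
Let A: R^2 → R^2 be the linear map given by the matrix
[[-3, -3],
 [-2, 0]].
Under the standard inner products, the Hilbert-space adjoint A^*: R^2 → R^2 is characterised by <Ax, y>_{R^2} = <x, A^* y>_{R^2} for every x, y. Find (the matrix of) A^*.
A^* = A^T =
[[-3, -2],
 [-3, 0]]

For real matrices with standard dot products, the defining identity <Ax, y> = <x, A^* y> gives (Ax)^T y = x^T (A^*) y, i.e. x^T A^T y = x^T (A^*) y. Since this holds for all x, y, we must have A^* = A^T. Therefore
A^* =
[[-3, -2],
 [-3, 0]].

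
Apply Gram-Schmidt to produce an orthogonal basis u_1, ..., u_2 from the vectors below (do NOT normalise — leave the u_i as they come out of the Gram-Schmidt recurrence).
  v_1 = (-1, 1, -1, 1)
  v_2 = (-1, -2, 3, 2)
Orthogonal basis:
  u_1 = (-1, 1, -1, 1)
  u_2 = (-3/2, -3/2, 5/2, 5/2)

Apply the Gram-Schmidt recurrence
  u_1 = v_1
  u_i = v_i − Σ_{j<i} ((v_i · u_j) / (u_j · u_j)) · u_j.

Step by step this gives:
  u_1 = (-1, 1, -1, 1)
  u_2 = (-3/2, -3/2, 5/2, 5/2)

Orthogonality check:
  u_2 · u_1 = 0 (should be 0)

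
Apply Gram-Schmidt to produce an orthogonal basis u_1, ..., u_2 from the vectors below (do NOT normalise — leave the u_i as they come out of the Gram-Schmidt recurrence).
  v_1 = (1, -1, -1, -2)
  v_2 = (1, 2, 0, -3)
Orthogonal basis:
  u_1 = (1, -1, -1, -2)
  u_2 = (2/7, 19/7, 5/7, -11/7)

Apply the Gram-Schmidt recurrence
  u_1 = v_1
  u_i = v_i − Σ_{j<i} ((v_i · u_j) / (u_j · u_j)) · u_j.

Step by step this gives:
  u_1 = (1, -1, -1, -2)
  u_2 = (2/7, 19/7, 5/7, -11/7)

Orthogonality check:
  u_2 · u_1 = 0 (should be 0)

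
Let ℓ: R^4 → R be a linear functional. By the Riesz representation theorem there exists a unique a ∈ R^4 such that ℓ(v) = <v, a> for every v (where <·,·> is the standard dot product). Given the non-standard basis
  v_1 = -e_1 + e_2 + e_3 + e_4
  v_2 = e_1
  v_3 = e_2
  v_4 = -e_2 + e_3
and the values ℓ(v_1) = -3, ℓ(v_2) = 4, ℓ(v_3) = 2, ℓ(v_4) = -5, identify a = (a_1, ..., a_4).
a = (4, 2, -3, 2)

Write a = (a_1, ..., a_4) in the standard basis. For each basis vector v_i, ℓ(v_i) = <v_i, a> is a linear equation in the a_j's. Collect the n equations into a matrix system V a = ℓ, where row i of V is v_i (expressed in the standard basis). Since V is invertible (lower-triangular with 1s on the diagonal, up to permutation), solve by back-substitution:
  V =
[[-1, 1, 1, 1],
 [1, 0, 0, 0],
 [0, 1, 0, 0],
 [0, -1, 1, 0]]
  V a = (-3, 4, 2, -5)
Solving gives a = (4, 2, -3, 2).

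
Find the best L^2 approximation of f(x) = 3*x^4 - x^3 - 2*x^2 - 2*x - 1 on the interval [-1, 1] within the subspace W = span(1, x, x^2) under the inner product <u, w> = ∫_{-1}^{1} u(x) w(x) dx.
g(x) = 4*x^2/7 - 13*x/5 - 44/35

The best approximation g ∈ W is the orthogonal projection of f onto W. Writing g = a_0 + a_1 x + a_2 x^2, the coefficients solve the normal equations G · a = b where
  G_{ij} = <φ_i, φ_j> and b_i = <f, φ_i>, with φ_0 = 1, φ_1 = x, φ_2 = x^2.
G =
  [2, 0, 2/3]
  [0, 2/3, 0]
  [2/3, 0, 2/5],
b = (-32/15, -26/15, -64/105).
Solving gives a_0 = -44/35, a_1 = -13/5, a_2 = 4/7, so
  g(x) = 4*x^2/7 - 13*x/5 - 44/35.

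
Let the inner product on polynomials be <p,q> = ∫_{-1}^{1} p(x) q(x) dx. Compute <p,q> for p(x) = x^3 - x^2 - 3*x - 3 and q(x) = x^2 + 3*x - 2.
<p,q> = 92/15

Expand the product: p(x)·q(x) = x^5 + 2*x^4 - 8*x^3 - 10*x^2 - 3*x + 6.
∫_{-1}^{1} of each monomial x^k gives [2/(k+1) if k even, 0 if k odd]. Integrating term-by-term (or equivalently evaluating the antiderivative F(x) = x^6/6 + 2*x^5/5 - 2*x^4 - 10*x^3/3 - 3*x^2/2 + 6*x at the endpoints):
  F(1) − F(−1) = -4/15 − (-32/5) = 92/15.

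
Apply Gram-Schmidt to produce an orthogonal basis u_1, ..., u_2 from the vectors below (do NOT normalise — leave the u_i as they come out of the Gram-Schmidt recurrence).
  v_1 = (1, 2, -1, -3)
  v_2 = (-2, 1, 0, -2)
Orthogonal basis:
  u_1 = (1, 2, -1, -3)
  u_2 = (-12/5, 1/5, 2/5, -4/5)

Apply the Gram-Schmidt recurrence
  u_1 = v_1
  u_i = v_i − Σ_{j<i} ((v_i · u_j) / (u_j · u_j)) · u_j.

Step by step this gives:
  u_1 = (1, 2, -1, -3)
  u_2 = (-12/5, 1/5, 2/5, -4/5)

Orthogonality check:
  u_2 · u_1 = 0 (should be 0)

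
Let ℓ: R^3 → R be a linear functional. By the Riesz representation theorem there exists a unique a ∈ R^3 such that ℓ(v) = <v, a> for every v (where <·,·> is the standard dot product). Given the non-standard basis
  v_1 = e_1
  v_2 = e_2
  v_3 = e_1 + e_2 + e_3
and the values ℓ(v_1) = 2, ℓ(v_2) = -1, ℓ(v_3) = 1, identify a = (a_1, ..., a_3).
a = (2, -1, 0)

Write a = (a_1, ..., a_3) in the standard basis. For each basis vector v_i, ℓ(v_i) = <v_i, a> is a linear equation in the a_j's. Collect the n equations into a matrix system V a = ℓ, where row i of V is v_i (expressed in the standard basis). Since V is invertible (lower-triangular with 1s on the diagonal, up to permutation), solve by back-substitution:
  V =
[[1, 0, 0],
 [0, 1, 0],
 [1, 1, 1]]
  V a = (2, -1, 1)
Solving gives a = (2, -1, 0).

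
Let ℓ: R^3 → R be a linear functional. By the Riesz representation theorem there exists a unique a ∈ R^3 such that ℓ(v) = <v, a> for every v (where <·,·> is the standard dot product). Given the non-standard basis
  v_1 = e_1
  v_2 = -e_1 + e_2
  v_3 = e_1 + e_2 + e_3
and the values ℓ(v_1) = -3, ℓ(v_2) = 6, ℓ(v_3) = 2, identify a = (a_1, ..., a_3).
a = (-3, 3, 2)

Write a = (a_1, ..., a_3) in the standard basis. For each basis vector v_i, ℓ(v_i) = <v_i, a> is a linear equation in the a_j's. Collect the n equations into a matrix system V a = ℓ, where row i of V is v_i (expressed in the standard basis). Since V is invertible (lower-triangular with 1s on the diagonal, up to permutation), solve by back-substitution:
  V =
[[1, 0, 0],
 [-1, 1, 0],
 [1, 1, 1]]
  V a = (-3, 6, 2)
Solving gives a = (-3, 3, 2).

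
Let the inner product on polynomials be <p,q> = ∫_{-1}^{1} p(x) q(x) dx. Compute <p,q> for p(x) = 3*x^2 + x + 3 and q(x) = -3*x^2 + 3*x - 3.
<p,q> = -158/5

Expand the product: p(x)·q(x) = -9*x^4 + 6*x^3 - 15*x^2 + 6*x - 9.
∫_{-1}^{1} of each monomial x^k gives [2/(k+1) if k even, 0 if k odd]. Integrating term-by-term (or equivalently evaluating the antiderivative F(x) = -9*x^5/5 + 3*x^4/2 - 5*x^3 + 3*x^2 - 9*x at the endpoints):
  F(1) − F(−1) = -113/10 − (203/10) = -158/5.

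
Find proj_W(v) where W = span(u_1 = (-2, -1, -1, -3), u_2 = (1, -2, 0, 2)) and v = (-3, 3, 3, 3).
proj_W(v) = (1, 3, 1, 1)

Set up U = [u_1 | ... | u_2] ∈ R^(4×2). The projector onto W = col(U) is P = U (U^T U)^(-1) U^T.
Compute U^T U =
  [15, -6]
  [-6, 9],
and U^T v = (-9, -3).
Solve U^T U · c = U^T v for the coefficients: c = (-1, -1). The projection is proj_W(v) = U c.
Check: (v - proj_W(v)) · u_1 = 0  (should be 0).
Check: (v - proj_W(v)) · u_2 = 0  (should be 0).
Result: proj_W(v) = (1, 3, 1, 1).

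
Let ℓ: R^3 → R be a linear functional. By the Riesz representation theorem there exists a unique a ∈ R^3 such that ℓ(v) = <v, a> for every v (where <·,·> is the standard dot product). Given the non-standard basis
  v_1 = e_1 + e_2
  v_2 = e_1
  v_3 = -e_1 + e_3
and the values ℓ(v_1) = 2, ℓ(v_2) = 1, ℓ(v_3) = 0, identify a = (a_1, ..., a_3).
a = (1, 1, 1)

Write a = (a_1, ..., a_3) in the standard basis. For each basis vector v_i, ℓ(v_i) = <v_i, a> is a linear equation in the a_j's. Collect the n equations into a matrix system V a = ℓ, where row i of V is v_i (expressed in the standard basis). Since V is invertible (lower-triangular with 1s on the diagonal, up to permutation), solve by back-substitution:
  V =
[[1, 1, 0],
 [1, 0, 0],
 [-1, 0, 1]]
  V a = (2, 1, 0)
Solving gives a = (1, 1, 1).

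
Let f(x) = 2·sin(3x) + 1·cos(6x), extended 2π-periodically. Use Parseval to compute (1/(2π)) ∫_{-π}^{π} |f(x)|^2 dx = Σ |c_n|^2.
Σ |c_n|^2 = 5/2

Expand |f|^2 and use orthogonality of {sin(nx), cos(mx)} on [-π, π]:
  ∫_{-π}^{π} sin(nx)^2 dx = π, ∫ cos(mx)^2 dx = π, and cross terms integrate to 0.
So ∫_{-π}^{π} f(x)^2 dx = 2^2 · π + 1^2 · π = (4 + 1)π.
Divide by 2π: (4 + 1)/2 = 5/2.
By Parseval, this equals Σ |c_n|^2.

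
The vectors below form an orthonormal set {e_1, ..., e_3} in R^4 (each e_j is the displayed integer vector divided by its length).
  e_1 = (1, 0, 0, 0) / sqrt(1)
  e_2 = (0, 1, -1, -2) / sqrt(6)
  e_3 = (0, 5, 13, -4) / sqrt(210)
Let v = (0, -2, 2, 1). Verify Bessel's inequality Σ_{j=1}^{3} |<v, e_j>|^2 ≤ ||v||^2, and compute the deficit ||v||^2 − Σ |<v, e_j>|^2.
Σ |<v, e_j>|^2 = 234/35; ||v||^2 = 9; deficit = 81/35

Write each e_j = u_j / sqrt(<u_j, u_j>) where u_j is the displayed integer vector. Then <v, e_j> = <v, u_j> / sqrt(<u_j, u_j>), so |<v, e_j>|^2 = <v, u_j>^2 / <u_j, u_j>.
Coefficients: <v, e_1> = 0/sqrt(1), <v, e_2> = -6/sqrt(6), <v, e_3> = 12/sqrt(210).
Square and sum: Σ |<v, e_j>|^2 = 234/35.
Compute ||v||^2 = v·v = 9.
Deficit = 9 − 234/35 = 81/35 ≥ 0, confirming Bessel's inequality. (The deficit equals ||v − Σ <v,e_j> e_j||^2, the squared distance from v to span{e_j}.)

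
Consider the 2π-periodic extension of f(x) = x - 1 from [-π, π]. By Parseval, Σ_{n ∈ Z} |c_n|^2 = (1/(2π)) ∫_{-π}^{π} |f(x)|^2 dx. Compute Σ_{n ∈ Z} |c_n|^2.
Σ |c_n|^2 = π^2/3 + 1

Expand and integrate term by term over [-π, π]:
  ∫ (x)^2 dx = 1·(2π^3/3); ∫ 2·1·(-1)·x dx = 0 (odd integrand); ∫ (-1)^2 dx = 1·2π.
So (1/(2π)) ∫_{-π}^{π} (x - 1)^2 dx = 1π^2/3 + 1 = π^2/3 + 1.
Parseval ⇒ Σ |c_n|^2 = π^2/3 + 1.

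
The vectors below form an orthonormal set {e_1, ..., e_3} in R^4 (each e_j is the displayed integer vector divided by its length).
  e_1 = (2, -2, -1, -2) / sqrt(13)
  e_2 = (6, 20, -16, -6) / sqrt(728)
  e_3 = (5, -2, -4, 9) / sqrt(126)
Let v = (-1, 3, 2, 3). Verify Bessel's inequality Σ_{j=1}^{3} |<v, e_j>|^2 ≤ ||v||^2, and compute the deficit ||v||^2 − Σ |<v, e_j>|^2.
Σ |<v, e_j>|^2 = 182/9; ||v||^2 = 23; deficit = 25/9

Write each e_j = u_j / sqrt(<u_j, u_j>) where u_j is the displayed integer vector. Then <v, e_j> = <v, u_j> / sqrt(<u_j, u_j>), so |<v, e_j>|^2 = <v, u_j>^2 / <u_j, u_j>.
Coefficients: <v, e_1> = -16/sqrt(13), <v, e_2> = 4/sqrt(728), <v, e_3> = 8/sqrt(126).
Square and sum: Σ |<v, e_j>|^2 = 182/9.
Compute ||v||^2 = v·v = 23.
Deficit = 23 − 182/9 = 25/9 ≥ 0, confirming Bessel's inequality. (The deficit equals ||v − Σ <v,e_j> e_j||^2, the squared distance from v to span{e_j}.)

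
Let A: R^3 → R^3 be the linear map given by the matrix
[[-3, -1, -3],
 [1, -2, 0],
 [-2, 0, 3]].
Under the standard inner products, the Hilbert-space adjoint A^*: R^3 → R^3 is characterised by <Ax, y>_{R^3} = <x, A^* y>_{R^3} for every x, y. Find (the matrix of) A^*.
A^* = A^T =
[[-3, 1, -2],
 [-1, -2, 0],
 [-3, 0, 3]]

For real matrices with standard dot products, the defining identity <Ax, y> = <x, A^* y> gives (Ax)^T y = x^T (A^*) y, i.e. x^T A^T y = x^T (A^*) y. Since this holds for all x, y, we must have A^* = A^T. Therefore
A^* =
[[-3, 1, -2],
 [-1, -2, 0],
 [-3, 0, 3]].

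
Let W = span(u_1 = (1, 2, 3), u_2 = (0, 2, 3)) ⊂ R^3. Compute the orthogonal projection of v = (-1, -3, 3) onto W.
proj_W(v) = (-1, 6/13, 9/13)

Set up U = [u_1 | ... | u_2] ∈ R^(3×2). The projector onto W = col(U) is P = U (U^T U)^(-1) U^T.
Compute U^T U =
  [14, 13]
  [13, 13],
and U^T v = (2, 3).
Solve U^T U · c = U^T v for the coefficients: c = (-1, 16/13). The projection is proj_W(v) = U c.
Check: (v - proj_W(v)) · u_1 = 0  (should be 0).
Check: (v - proj_W(v)) · u_2 = 0  (should be 0).
Result: proj_W(v) = (-1, 6/13, 9/13).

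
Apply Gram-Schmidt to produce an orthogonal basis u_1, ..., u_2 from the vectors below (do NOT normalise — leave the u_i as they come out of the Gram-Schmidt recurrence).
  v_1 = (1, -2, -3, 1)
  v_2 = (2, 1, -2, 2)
Orthogonal basis:
  u_1 = (1, -2, -3, 1)
  u_2 = (22/15, 31/15, -2/5, 22/15)

Apply the Gram-Schmidt recurrence
  u_1 = v_1
  u_i = v_i − Σ_{j<i} ((v_i · u_j) / (u_j · u_j)) · u_j.

Step by step this gives:
  u_1 = (1, -2, -3, 1)
  u_2 = (22/15, 31/15, -2/5, 22/15)

Orthogonality check:
  u_2 · u_1 = 0 (should be 0)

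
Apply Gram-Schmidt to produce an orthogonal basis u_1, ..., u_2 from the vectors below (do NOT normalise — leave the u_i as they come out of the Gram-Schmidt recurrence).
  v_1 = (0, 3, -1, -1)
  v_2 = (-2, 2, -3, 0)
Orthogonal basis:
  u_1 = (0, 3, -1, -1)
  u_2 = (-2, -5/11, -24/11, 9/11)

Apply the Gram-Schmidt recurrence
  u_1 = v_1
  u_i = v_i − Σ_{j<i} ((v_i · u_j) / (u_j · u_j)) · u_j.

Step by step this gives:
  u_1 = (0, 3, -1, -1)
  u_2 = (-2, -5/11, -24/11, 9/11)

Orthogonality check:
  u_2 · u_1 = 0 (should be 0)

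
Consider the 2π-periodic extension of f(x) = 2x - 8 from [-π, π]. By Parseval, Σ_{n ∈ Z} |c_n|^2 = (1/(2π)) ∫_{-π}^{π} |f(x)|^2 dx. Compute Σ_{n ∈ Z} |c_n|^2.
Σ |c_n|^2 = 4π^2/3 + 64

Expand and integrate term by term over [-π, π]:
  ∫ (2x)^2 dx = 4·(2π^3/3); ∫ 2·2·(-8)·x dx = 0 (odd integrand); ∫ (-8)^2 dx = 64·2π.
So (1/(2π)) ∫_{-π}^{π} (2x - 8)^2 dx = 4π^2/3 + 64 = 4π^2/3 + 64.
Parseval ⇒ Σ |c_n|^2 = 4π^2/3 + 64.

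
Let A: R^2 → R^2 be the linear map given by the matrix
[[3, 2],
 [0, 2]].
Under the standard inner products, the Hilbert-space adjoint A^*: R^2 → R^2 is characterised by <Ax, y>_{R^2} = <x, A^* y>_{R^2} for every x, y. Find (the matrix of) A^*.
A^* = A^T =
[[3, 0],
 [2, 2]]

For real matrices with standard dot products, the defining identity <Ax, y> = <x, A^* y> gives (Ax)^T y = x^T (A^*) y, i.e. x^T A^T y = x^T (A^*) y. Since this holds for all x, y, we must have A^* = A^T. Therefore
A^* =
[[3, 0],
 [2, 2]].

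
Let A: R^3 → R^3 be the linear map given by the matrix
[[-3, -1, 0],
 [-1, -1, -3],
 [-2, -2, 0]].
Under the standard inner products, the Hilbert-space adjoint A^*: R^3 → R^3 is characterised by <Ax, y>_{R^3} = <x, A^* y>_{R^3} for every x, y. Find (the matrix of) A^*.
A^* = A^T =
[[-3, -1, -2],
 [-1, -1, -2],
 [0, -3, 0]]

For real matrices with standard dot products, the defining identity <Ax, y> = <x, A^* y> gives (Ax)^T y = x^T (A^*) y, i.e. x^T A^T y = x^T (A^*) y. Since this holds for all x, y, we must have A^* = A^T. Therefore
A^* =
[[-3, -1, -2],
 [-1, -1, -2],
 [0, -3, 0]].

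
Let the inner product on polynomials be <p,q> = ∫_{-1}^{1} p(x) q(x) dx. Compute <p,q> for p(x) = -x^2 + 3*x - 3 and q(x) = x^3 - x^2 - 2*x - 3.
<p,q> = 98/5

Expand the product: p(x)·q(x) = -x^5 + 4*x^4 - 4*x^3 - 3*x + 9.
∫_{-1}^{1} of each monomial x^k gives [2/(k+1) if k even, 0 if k odd]. Integrating term-by-term (or equivalently evaluating the antiderivative F(x) = -x^6/6 + 4*x^5/5 - x^4 - 3*x^2/2 + 9*x at the endpoints):
  F(1) − F(−1) = 107/15 − (-187/15) = 98/5.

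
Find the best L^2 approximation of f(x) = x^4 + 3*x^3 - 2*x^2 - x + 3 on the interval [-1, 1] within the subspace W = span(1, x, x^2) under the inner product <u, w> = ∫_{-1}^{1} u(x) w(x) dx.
g(x) = -8*x^2/7 + 4*x/5 + 102/35

The best approximation g ∈ W is the orthogonal projection of f onto W. Writing g = a_0 + a_1 x + a_2 x^2, the coefficients solve the normal equations G · a = b where
  G_{ij} = <φ_i, φ_j> and b_i = <f, φ_i>, with φ_0 = 1, φ_1 = x, φ_2 = x^2.
G =
  [2, 0, 2/3]
  [0, 2/3, 0]
  [2/3, 0, 2/5],
b = (76/15, 8/15, 52/35).
Solving gives a_0 = 102/35, a_1 = 4/5, a_2 = -8/7, so
  g(x) = -8*x^2/7 + 4*x/5 + 102/35.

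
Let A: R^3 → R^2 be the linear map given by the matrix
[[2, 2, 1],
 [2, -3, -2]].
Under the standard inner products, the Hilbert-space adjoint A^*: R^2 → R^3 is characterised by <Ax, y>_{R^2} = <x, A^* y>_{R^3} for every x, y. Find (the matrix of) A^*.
A^* = A^T =
[[2, 2],
 [2, -3],
 [1, -2]]

For real matrices with standard dot products, the defining identity <Ax, y> = <x, A^* y> gives (Ax)^T y = x^T (A^*) y, i.e. x^T A^T y = x^T (A^*) y. Since this holds for all x, y, we must have A^* = A^T. Therefore
A^* =
[[2, 2],
 [2, -3],
 [1, -2]].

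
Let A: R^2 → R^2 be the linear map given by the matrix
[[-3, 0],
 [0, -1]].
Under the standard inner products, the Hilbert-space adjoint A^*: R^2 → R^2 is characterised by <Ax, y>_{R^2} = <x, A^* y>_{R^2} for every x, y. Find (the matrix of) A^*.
A^* = A^T =
[[-3, 0],
 [0, -1]]

For real matrices with standard dot products, the defining identity <Ax, y> = <x, A^* y> gives (Ax)^T y = x^T (A^*) y, i.e. x^T A^T y = x^T (A^*) y. Since this holds for all x, y, we must have A^* = A^T. Therefore
A^* =
[[-3, 0],
 [0, -1]].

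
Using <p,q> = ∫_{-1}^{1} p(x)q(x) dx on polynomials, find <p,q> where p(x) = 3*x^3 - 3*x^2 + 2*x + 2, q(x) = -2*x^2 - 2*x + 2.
<p,q> = -4/3

Expand the product: p(x)·q(x) = -6*x^5 + 8*x^3 - 14*x^2 + 4.
∫_{-1}^{1} of each monomial x^k gives [2/(k+1) if k even, 0 if k odd]. Integrating term-by-term (or equivalently evaluating the antiderivative F(x) = -x^6 + 2*x^4 - 14*x^3/3 + 4*x at the endpoints):
  F(1) − F(−1) = 1/3 − (5/3) = -4/3.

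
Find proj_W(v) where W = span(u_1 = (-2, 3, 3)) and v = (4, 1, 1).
proj_W(v) = (2/11, -3/11, -3/11)

Set up U = [u_1 | ... | u_1] ∈ R^(3×1). The projector onto W = col(U) is P = U (U^T U)^(-1) U^T.
Compute U^T U =
  [22],
and U^T v = (-2).
Solve U^T U · c = U^T v for the coefficients: c = (-1/11). The projection is proj_W(v) = U c.
Check: (v - proj_W(v)) · u_1 = 0  (should be 0).
Result: proj_W(v) = (2/11, -3/11, -3/11).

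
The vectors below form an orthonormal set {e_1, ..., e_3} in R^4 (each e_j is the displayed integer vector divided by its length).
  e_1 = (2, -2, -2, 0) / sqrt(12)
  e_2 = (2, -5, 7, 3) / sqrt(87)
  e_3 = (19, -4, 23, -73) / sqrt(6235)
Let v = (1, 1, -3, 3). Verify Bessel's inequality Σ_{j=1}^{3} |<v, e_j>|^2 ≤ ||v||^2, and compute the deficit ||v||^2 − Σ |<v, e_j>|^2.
Σ |<v, e_j>|^2 = 3771/215; ||v||^2 = 20; deficit = 529/215

Write each e_j = u_j / sqrt(<u_j, u_j>) where u_j is the displayed integer vector. Then <v, e_j> = <v, u_j> / sqrt(<u_j, u_j>), so |<v, e_j>|^2 = <v, u_j>^2 / <u_j, u_j>.
Coefficients: <v, e_1> = 6/sqrt(12), <v, e_2> = -15/sqrt(87), <v, e_3> = -273/sqrt(6235).
Square and sum: Σ |<v, e_j>|^2 = 3771/215.
Compute ||v||^2 = v·v = 20.
Deficit = 20 − 3771/215 = 529/215 ≥ 0, confirming Bessel's inequality. (The deficit equals ||v − Σ <v,e_j> e_j||^2, the squared distance from v to span{e_j}.)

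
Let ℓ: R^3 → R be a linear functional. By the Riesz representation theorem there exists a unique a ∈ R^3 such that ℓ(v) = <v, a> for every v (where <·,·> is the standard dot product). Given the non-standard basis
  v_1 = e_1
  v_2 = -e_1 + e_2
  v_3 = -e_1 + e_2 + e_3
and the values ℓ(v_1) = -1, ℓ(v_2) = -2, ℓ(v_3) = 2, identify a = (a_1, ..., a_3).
a = (-1, -3, 4)

Write a = (a_1, ..., a_3) in the standard basis. For each basis vector v_i, ℓ(v_i) = <v_i, a> is a linear equation in the a_j's. Collect the n equations into a matrix system V a = ℓ, where row i of V is v_i (expressed in the standard basis). Since V is invertible (lower-triangular with 1s on the diagonal, up to permutation), solve by back-substitution:
  V =
[[1, 0, 0],
 [-1, 1, 0],
 [-1, 1, 1]]
  V a = (-1, -2, 2)
Solving gives a = (-1, -3, 4).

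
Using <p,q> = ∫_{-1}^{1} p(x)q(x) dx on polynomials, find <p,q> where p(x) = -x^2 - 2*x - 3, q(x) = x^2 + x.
<p,q> = -56/15

Expand the product: p(x)·q(x) = -x^4 - 3*x^3 - 5*x^2 - 3*x.
∫_{-1}^{1} of each monomial x^k gives [2/(k+1) if k even, 0 if k odd]. Integrating term-by-term (or equivalently evaluating the antiderivative F(x) = -x^5/5 - 3*x^4/4 - 5*x^3/3 - 3*x^2/2 at the endpoints):
  F(1) − F(−1) = -247/60 − (-23/60) = -56/15.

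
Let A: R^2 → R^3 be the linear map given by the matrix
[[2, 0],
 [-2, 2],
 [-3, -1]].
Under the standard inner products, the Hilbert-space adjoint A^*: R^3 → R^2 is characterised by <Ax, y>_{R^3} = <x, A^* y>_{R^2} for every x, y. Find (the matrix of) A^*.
A^* = A^T =
[[2, -2, -3],
 [0, 2, -1]]

For real matrices with standard dot products, the defining identity <Ax, y> = <x, A^* y> gives (Ax)^T y = x^T (A^*) y, i.e. x^T A^T y = x^T (A^*) y. Since this holds for all x, y, we must have A^* = A^T. Therefore
A^* =
[[2, -2, -3],
 [0, 2, -1]].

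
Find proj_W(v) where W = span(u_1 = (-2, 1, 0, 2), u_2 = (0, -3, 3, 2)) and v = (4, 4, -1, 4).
proj_W(v) = (-190/197, 296/197, -201/197, 56/197)

Set up U = [u_1 | ... | u_2] ∈ R^(4×2). The projector onto W = col(U) is P = U (U^T U)^(-1) U^T.
Compute U^T U =
  [9, 1]
  [1, 22],
and U^T v = (4, -7).
Solve U^T U · c = U^T v for the coefficients: c = (95/197, -67/197). The projection is proj_W(v) = U c.
Check: (v - proj_W(v)) · u_1 = 0  (should be 0).
Check: (v - proj_W(v)) · u_2 = 0  (should be 0).
Result: proj_W(v) = (-190/197, 296/197, -201/197, 56/197).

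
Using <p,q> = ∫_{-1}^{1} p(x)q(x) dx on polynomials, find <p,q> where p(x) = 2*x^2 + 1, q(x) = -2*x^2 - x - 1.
<p,q> = -94/15

Expand the product: p(x)·q(x) = -4*x^4 - 2*x^3 - 4*x^2 - x - 1.
∫_{-1}^{1} of each monomial x^k gives [2/(k+1) if k even, 0 if k odd]. Integrating term-by-term (or equivalently evaluating the antiderivative F(x) = -4*x^5/5 - x^4/2 - 4*x^3/3 - x^2/2 - x at the endpoints):
  F(1) − F(−1) = -62/15 − (32/15) = -94/15.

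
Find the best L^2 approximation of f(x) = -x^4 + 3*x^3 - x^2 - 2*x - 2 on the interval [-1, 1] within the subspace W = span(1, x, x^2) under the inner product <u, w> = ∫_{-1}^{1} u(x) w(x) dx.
g(x) = -13*x^2/7 - x/5 - 67/35

The best approximation g ∈ W is the orthogonal projection of f onto W. Writing g = a_0 + a_1 x + a_2 x^2, the coefficients solve the normal equations G · a = b where
  G_{ij} = <φ_i, φ_j> and b_i = <f, φ_i>, with φ_0 = 1, φ_1 = x, φ_2 = x^2.
G =
  [2, 0, 2/3]
  [0, 2/3, 0]
  [2/3, 0, 2/5],
b = (-76/15, -2/15, -212/105).
Solving gives a_0 = -67/35, a_1 = -1/5, a_2 = -13/7, so
  g(x) = -13*x^2/7 - x/5 - 67/35.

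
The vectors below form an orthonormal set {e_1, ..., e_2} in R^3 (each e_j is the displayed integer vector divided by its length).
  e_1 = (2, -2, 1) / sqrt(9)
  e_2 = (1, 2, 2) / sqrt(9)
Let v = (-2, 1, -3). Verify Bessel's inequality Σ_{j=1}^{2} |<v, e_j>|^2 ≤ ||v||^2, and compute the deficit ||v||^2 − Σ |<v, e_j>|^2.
Σ |<v, e_j>|^2 = 13; ||v||^2 = 14; deficit = 1

Write each e_j = u_j / sqrt(<u_j, u_j>) where u_j is the displayed integer vector. Then <v, e_j> = <v, u_j> / sqrt(<u_j, u_j>), so |<v, e_j>|^2 = <v, u_j>^2 / <u_j, u_j>.
Coefficients: <v, e_1> = -9/sqrt(9), <v, e_2> = -6/sqrt(9).
Square and sum: Σ |<v, e_j>|^2 = 13.
Compute ||v||^2 = v·v = 14.
Deficit = 14 − 13 = 1 ≥ 0, confirming Bessel's inequality. (The deficit equals ||v − Σ <v,e_j> e_j||^2, the squared distance from v to span{e_j}.)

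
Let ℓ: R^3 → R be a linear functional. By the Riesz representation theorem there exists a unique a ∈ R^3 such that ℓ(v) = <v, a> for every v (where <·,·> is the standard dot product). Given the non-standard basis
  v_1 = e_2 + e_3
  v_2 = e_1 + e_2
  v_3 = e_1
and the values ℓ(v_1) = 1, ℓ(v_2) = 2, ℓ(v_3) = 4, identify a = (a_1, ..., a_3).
a = (4, -2, 3)

Write a = (a_1, ..., a_3) in the standard basis. For each basis vector v_i, ℓ(v_i) = <v_i, a> is a linear equation in the a_j's. Collect the n equations into a matrix system V a = ℓ, where row i of V is v_i (expressed in the standard basis). Since V is invertible (lower-triangular with 1s on the diagonal, up to permutation), solve by back-substitution:
  V =
[[0, 1, 1],
 [1, 1, 0],
 [1, 0, 0]]
  V a = (1, 2, 4)
Solving gives a = (4, -2, 3).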